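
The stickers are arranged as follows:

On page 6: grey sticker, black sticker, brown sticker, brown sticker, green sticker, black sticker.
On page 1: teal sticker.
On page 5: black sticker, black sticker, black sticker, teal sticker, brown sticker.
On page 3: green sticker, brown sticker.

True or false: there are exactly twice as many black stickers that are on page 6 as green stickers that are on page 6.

True

There are 2 black stickers on page 6.
There is 1 green sticker on page 6.
The claim requires 2 = 2 × 1 = 2, which holds.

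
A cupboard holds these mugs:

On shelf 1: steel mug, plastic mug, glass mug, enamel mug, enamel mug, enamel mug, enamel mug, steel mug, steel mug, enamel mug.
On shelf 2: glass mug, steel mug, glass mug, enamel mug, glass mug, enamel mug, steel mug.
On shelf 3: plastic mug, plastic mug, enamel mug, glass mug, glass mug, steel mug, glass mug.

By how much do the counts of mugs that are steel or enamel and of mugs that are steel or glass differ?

1

mugs that are steel or enamel: 14. mugs that are steel or glass: 13.
|14 − 13| = 14 − 13 = 1.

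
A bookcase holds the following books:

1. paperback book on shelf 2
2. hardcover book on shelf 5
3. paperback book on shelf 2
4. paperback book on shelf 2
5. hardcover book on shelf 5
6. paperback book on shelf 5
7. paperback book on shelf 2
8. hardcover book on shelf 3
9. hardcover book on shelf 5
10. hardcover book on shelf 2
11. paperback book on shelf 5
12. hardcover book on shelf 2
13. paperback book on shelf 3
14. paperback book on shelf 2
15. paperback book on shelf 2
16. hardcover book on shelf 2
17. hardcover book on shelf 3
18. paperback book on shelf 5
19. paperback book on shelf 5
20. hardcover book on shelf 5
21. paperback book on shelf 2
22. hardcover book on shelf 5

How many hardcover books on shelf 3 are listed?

2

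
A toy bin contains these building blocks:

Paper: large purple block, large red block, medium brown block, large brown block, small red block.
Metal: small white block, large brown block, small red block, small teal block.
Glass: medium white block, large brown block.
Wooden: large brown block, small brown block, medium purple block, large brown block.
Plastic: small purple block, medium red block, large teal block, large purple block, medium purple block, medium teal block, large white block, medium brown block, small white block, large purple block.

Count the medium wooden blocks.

1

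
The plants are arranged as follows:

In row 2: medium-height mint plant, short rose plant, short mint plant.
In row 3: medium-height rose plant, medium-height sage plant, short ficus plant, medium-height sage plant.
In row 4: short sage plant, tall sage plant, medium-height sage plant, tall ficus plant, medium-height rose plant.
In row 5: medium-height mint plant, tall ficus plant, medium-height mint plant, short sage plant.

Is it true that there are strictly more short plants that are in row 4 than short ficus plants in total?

False

There is 1 short plant in row 4.
There is 1 short ficus plant.
The claim requires 1 > 1, which does not hold.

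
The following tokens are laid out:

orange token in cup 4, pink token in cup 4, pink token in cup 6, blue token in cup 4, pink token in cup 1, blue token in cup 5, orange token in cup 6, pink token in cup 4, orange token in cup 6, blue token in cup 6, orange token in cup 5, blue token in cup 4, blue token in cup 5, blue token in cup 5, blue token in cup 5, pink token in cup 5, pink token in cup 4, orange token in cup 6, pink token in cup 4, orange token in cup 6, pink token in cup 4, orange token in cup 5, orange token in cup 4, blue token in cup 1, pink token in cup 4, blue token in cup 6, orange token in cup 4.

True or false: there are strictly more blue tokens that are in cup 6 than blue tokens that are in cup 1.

blue tokens in cup 6: 2.
blue tokens in cup 1: 1.
The claim requires 2 > 1, which holds.

True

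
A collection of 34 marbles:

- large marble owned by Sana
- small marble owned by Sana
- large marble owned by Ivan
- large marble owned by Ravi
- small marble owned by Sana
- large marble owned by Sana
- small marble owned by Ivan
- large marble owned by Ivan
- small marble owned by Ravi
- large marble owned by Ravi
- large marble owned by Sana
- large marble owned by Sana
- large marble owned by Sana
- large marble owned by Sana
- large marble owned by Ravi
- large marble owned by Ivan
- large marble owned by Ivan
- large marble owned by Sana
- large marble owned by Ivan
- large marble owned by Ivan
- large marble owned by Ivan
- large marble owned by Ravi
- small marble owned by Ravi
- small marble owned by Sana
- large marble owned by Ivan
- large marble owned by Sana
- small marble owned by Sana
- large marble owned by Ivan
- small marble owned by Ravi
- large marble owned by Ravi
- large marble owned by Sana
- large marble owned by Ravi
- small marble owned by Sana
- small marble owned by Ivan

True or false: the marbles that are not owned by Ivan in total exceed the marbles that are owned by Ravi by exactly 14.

True

marbles that are not owned by Ivan: 23.
marbles owned by Ravi: 9.
The claim requires 23 − 9 (= 14) to equal 14, which holds.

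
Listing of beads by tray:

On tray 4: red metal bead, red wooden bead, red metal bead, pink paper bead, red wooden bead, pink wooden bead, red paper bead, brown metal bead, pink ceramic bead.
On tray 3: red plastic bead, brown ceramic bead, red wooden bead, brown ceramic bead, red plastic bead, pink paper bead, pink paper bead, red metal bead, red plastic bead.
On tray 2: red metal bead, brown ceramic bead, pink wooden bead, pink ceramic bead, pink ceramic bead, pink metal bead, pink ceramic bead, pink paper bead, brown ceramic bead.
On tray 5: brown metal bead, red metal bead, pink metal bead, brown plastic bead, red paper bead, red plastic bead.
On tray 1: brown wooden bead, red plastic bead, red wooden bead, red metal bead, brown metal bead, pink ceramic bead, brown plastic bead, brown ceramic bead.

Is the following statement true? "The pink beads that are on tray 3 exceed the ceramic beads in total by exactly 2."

There are 2 pink beads on tray 3.
There are 10 ceramic beads.
The claim requires 2 − 10 (= -8) to equal 2, which does not hold.

False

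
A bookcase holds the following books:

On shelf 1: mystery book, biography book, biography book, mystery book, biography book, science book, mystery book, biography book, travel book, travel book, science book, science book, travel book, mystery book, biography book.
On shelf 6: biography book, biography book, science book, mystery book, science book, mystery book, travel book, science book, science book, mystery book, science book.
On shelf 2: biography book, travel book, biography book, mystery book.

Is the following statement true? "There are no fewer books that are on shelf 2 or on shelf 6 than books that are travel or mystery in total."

There are 15 books on shelf 2 or on shelf 6.
There are 13 books that are travel or mystery.
The claim requires 15 ≥ 13, which holds.

True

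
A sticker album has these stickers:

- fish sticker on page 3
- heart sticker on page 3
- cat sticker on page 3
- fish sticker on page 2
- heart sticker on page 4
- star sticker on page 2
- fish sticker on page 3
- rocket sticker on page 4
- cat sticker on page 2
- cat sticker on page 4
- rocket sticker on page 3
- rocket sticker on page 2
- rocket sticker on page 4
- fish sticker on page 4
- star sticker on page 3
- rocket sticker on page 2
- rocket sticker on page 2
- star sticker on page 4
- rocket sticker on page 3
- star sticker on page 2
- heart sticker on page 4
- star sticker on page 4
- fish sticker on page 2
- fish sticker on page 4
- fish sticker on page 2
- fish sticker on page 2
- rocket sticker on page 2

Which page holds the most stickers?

Counts by page: page 2→11, page 4→9, page 3→7.
The maximum is 11, held uniquely by page 2.

page 2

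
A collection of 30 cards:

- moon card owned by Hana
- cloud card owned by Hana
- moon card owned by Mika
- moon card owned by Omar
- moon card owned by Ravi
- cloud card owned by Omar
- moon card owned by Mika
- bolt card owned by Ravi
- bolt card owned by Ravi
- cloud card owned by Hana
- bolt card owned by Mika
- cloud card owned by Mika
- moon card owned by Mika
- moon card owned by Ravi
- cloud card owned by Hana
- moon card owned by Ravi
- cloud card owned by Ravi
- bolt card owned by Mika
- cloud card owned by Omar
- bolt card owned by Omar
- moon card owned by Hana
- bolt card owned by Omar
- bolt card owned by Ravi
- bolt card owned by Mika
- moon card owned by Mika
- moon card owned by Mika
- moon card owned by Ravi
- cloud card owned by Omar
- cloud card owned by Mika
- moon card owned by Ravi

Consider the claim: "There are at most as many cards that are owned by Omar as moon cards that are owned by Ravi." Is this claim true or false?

Count of cards owned by Omar: 6.
Count of moon cards owned by Ravi: 5.
The claim requires 6 ≤ 5, which does not hold.

False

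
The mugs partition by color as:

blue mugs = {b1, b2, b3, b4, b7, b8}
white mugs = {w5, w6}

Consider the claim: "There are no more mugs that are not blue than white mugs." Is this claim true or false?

mugs that are not blue: 2.
white mugs: 2.
The claim requires 2 ≤ 2, which holds.

True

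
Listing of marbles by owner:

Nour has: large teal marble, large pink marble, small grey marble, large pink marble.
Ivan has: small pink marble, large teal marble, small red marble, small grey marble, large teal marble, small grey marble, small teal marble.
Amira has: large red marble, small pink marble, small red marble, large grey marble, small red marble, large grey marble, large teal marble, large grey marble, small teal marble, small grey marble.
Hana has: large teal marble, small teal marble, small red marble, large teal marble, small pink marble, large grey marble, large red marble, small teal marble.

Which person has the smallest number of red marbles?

Nour

Counts by owner (restricted to red marbles): Amira→3, Hana→2, Ivan→1, Nour→0.
The minimum is 0, held uniquely by Nour.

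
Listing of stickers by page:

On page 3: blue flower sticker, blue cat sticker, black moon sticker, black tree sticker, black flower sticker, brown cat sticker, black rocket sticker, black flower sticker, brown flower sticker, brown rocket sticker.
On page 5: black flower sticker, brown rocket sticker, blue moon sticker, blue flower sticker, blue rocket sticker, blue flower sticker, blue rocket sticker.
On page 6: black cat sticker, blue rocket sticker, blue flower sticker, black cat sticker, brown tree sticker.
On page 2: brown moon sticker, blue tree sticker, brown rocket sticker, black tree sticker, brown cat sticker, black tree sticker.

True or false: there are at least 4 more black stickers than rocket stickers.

|black stickers| = 10.
|rocket stickers| = 7.
The claim requires 10 − 7 = 3 ≥ 4, which does not hold.

False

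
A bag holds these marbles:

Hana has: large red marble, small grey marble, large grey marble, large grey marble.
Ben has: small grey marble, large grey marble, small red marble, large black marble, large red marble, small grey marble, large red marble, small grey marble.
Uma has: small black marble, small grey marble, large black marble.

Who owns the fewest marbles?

Counts by owner: Ben→8, Hana→4, Uma→3.
The minimum is 3, held uniquely by Uma.

Uma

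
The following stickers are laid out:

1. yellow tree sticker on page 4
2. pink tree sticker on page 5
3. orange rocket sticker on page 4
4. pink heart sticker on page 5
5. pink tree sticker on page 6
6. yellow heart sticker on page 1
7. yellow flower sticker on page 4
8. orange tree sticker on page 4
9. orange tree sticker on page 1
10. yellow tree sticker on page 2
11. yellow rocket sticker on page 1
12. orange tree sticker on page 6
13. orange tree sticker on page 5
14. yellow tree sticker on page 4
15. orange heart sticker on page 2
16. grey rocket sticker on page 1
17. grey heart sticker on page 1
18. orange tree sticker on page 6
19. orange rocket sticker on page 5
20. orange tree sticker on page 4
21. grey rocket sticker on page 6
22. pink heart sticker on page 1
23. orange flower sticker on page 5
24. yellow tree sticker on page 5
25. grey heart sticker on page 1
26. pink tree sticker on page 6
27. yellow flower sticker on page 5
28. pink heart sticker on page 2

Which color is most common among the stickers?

Counts by color: orange 10, yellow 8, pink 6, grey 4.
The maximum is 10, held uniquely by orange.

orange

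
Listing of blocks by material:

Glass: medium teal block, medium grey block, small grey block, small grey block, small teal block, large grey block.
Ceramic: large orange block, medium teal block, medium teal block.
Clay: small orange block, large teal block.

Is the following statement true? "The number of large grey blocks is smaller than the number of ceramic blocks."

large grey blocks: 1.
ceramic blocks: 3.
The claim requires 1 < 3, which holds.

True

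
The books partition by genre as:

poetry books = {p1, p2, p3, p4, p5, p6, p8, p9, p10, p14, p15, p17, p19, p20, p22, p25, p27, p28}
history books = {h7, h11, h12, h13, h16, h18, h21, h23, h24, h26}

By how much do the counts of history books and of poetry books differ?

history books: 10. poetry books: 18.
|10 − 18| = 18 − 10 = 8.

8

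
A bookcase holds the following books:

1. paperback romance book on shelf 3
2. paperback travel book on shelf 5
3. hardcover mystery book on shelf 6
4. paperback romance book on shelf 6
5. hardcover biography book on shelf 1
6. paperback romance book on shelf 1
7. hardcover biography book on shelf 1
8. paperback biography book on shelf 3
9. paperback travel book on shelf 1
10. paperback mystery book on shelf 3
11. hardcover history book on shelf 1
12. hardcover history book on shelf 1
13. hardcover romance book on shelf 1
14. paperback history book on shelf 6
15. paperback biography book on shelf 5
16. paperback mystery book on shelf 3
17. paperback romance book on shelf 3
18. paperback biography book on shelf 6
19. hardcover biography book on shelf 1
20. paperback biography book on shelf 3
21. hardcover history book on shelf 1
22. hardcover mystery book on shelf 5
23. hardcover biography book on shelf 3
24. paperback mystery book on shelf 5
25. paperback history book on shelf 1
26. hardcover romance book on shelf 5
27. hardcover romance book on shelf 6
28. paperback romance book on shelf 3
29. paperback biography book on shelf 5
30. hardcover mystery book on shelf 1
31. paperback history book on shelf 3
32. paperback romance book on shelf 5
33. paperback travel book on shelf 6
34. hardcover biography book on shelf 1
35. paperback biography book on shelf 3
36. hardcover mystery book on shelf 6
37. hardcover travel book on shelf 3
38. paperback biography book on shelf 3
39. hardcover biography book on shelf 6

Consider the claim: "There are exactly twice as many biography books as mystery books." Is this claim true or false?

False

There are 13 biography books.
There are 7 mystery books.
The claim requires 13 = 2 × 7 = 14, which does not hold.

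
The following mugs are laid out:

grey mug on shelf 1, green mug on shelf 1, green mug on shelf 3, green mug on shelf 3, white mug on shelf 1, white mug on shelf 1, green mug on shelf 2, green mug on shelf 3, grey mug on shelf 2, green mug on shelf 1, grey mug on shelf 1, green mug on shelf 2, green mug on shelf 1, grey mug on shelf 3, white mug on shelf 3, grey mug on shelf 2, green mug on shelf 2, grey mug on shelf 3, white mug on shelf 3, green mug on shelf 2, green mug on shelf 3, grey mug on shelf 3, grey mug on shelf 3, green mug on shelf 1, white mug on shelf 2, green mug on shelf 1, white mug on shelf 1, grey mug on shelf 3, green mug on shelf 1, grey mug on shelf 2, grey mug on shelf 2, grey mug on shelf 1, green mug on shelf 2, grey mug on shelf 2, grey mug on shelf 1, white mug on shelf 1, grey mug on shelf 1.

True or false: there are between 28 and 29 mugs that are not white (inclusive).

False

There are 30 mugs that are not white.
The claim requires 28 ≤ 30 ≤ 29, which does not hold.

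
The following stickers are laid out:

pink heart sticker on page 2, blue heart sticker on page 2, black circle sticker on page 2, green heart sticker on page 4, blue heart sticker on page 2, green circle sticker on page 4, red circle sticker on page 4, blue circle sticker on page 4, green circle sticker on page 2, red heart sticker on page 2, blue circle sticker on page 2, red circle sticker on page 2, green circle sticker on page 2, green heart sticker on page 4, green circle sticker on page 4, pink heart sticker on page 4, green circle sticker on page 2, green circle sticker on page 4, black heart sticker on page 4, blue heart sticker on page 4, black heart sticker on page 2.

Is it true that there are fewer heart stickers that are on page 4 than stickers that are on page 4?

True

|heart stickers on page 4| = 5.
|stickers on page 4| = 10.
The claim requires 5 < 10, which holds.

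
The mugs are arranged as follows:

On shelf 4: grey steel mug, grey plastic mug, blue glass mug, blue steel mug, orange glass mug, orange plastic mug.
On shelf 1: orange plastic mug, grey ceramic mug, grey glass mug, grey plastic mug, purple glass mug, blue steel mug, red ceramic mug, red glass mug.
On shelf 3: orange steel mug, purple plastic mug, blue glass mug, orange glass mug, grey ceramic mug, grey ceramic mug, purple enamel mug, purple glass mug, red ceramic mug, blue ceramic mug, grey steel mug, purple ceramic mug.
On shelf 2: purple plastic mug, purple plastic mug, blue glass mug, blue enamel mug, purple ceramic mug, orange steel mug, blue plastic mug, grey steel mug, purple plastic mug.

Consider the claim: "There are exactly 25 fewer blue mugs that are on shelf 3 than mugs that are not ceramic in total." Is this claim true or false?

True

There are 2 blue mugs on shelf 3.
There are 27 mugs that are not ceramic.
The claim requires 27 − 2 (= 25) to equal 25, which holds.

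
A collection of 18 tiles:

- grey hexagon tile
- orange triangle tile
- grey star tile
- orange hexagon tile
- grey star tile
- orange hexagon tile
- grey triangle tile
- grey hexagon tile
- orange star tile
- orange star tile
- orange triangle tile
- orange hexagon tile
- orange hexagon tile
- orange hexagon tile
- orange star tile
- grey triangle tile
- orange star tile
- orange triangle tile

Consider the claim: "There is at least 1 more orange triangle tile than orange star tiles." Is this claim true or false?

False

|orange triangle tiles| = 3.
|orange star tiles| = 4.
The claim requires 3 − 4 = -1 ≥ 1, which does not hold.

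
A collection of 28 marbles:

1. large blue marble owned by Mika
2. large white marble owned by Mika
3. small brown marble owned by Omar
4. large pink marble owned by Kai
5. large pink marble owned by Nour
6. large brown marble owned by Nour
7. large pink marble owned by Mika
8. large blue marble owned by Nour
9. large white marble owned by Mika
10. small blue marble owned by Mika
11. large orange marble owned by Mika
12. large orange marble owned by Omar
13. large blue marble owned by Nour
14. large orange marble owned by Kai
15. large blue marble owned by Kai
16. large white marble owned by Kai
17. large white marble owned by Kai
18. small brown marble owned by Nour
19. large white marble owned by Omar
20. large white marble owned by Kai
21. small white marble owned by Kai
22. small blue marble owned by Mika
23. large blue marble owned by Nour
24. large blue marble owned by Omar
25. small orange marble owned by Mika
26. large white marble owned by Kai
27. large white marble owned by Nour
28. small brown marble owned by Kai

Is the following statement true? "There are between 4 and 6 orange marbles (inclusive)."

True

There are 4 orange marbles.
The claim requires 4 ≤ 4 ≤ 6, which holds.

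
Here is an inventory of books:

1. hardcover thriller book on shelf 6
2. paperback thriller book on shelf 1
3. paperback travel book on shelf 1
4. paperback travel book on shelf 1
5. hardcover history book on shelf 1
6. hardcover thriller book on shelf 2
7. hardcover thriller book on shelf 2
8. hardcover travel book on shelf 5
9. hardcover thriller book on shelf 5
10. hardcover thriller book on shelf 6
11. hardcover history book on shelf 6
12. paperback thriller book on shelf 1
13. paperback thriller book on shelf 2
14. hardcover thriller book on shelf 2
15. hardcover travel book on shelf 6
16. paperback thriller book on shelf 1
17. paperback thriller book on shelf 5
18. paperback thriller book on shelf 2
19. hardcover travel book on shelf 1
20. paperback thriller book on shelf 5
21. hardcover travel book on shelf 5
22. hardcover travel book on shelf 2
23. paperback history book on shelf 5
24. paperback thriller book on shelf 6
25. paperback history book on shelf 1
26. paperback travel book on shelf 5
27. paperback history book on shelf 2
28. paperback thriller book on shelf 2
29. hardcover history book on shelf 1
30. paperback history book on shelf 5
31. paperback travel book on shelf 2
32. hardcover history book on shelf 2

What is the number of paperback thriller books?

9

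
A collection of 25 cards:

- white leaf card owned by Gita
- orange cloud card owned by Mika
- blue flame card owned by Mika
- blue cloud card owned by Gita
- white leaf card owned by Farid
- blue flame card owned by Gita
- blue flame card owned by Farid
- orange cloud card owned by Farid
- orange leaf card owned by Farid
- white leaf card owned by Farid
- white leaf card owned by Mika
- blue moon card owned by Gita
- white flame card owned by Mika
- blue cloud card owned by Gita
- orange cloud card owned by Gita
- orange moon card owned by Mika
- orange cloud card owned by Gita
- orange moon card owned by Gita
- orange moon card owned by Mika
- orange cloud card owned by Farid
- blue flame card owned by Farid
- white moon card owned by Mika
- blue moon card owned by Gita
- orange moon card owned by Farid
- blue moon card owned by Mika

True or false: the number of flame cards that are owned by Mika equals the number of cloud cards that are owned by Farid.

True

flame cards owned by Mika: 2.
cloud cards owned by Farid: 2.
The claim requires 2 = 2, which holds.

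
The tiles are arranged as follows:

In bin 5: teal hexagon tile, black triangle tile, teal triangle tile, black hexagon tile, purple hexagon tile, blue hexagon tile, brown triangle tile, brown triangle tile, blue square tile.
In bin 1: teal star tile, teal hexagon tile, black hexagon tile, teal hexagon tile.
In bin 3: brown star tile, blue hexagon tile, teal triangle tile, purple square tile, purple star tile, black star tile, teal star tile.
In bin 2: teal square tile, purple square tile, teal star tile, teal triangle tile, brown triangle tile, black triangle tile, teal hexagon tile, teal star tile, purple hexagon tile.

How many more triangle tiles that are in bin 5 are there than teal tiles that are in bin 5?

2

triangle tiles in bin 5: 4.
teal tiles in bin 5: 2.
4 − 2 = 2.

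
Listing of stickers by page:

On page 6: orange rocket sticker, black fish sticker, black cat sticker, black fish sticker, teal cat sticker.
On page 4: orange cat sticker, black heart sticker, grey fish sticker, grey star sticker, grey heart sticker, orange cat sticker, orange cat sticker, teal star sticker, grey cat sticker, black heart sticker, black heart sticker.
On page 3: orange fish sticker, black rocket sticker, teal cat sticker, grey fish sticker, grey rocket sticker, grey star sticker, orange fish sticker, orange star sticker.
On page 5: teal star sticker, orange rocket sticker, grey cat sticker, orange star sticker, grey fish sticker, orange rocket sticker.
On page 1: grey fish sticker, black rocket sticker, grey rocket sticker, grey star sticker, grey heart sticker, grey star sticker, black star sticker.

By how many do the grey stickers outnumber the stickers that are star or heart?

grey stickers: 14.
stickers that are star or heart: 14.
14 − 14 = 0.

0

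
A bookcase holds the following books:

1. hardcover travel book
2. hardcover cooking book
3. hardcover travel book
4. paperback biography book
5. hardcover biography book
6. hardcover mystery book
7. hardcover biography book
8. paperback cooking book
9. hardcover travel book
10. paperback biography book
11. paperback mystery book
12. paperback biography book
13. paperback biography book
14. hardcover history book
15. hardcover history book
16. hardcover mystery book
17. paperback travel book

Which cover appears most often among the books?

Counts by cover: hardcover 10, paperback 7.
The maximum is 10, held uniquely by hardcover.

hardcover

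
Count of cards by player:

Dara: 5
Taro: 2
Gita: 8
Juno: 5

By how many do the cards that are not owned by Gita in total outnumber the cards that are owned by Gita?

4

cards that are not owned by Gita: 12.
cards owned by Gita: 8.
12 − 8 = 4.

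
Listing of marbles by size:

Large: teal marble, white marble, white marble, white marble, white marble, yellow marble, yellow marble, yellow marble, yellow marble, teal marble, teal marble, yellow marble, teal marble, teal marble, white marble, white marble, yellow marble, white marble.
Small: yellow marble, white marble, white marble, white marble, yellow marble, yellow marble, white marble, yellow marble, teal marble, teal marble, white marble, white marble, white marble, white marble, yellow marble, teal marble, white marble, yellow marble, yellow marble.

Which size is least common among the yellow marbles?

large

Counts by size (restricted to yellow marbles): small 7, large 6.
The minimum is 6, held uniquely by large.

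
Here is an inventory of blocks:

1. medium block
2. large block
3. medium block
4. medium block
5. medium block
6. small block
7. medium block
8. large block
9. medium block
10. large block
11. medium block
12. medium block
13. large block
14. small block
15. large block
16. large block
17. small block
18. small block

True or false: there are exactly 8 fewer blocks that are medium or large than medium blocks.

There are 14 blocks that are medium or large.
There are 8 medium blocks.
The claim requires 8 − 14 (= -6) to equal 8, which does not hold.

False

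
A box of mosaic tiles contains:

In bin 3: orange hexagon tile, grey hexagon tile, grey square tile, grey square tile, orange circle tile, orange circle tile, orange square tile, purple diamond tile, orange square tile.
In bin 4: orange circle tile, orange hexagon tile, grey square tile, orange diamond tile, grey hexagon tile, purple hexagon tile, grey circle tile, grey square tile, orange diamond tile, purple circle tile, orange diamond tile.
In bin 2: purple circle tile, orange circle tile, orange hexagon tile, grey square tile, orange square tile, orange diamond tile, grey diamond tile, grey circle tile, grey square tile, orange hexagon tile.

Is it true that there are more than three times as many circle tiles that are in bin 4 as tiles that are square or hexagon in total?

False

circle tiles in bin 4: 3.
tiles that are square or hexagon: 16.
The claim requires 3 > 3 × 16 = 48, which does not hold.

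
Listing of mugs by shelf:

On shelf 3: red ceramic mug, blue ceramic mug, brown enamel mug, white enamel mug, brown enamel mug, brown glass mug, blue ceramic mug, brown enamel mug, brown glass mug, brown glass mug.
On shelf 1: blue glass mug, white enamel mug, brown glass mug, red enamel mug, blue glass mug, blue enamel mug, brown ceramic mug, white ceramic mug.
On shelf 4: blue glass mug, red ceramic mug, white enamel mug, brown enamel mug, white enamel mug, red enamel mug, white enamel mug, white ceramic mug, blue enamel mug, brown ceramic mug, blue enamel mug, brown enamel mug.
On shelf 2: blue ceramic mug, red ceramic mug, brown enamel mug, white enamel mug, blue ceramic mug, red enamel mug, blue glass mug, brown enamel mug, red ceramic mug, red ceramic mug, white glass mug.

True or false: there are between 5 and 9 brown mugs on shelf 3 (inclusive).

True

|brown mugs on shelf 3| = 6.
The claim requires 5 ≤ 6 ≤ 9, which holds.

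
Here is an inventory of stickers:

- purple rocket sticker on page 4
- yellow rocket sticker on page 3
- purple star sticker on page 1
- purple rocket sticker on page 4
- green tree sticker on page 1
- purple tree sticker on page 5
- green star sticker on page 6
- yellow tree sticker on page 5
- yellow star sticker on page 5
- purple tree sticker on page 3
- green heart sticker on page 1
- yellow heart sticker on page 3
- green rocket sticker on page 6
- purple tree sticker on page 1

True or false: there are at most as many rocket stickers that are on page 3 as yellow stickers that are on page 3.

rocket stickers on page 3: 1.
yellow stickers on page 3: 2.
The claim requires 1 ≤ 2, which holds.

True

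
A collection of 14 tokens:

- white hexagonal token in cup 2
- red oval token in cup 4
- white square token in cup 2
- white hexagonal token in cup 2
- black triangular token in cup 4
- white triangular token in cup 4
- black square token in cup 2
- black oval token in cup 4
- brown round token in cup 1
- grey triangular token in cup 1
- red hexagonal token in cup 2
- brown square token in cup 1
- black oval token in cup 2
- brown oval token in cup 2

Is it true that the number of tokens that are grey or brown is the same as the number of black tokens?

True

|tokens that are grey or brown| = 4.
|black tokens| = 4.
The claim requires 4 = 4, which holds.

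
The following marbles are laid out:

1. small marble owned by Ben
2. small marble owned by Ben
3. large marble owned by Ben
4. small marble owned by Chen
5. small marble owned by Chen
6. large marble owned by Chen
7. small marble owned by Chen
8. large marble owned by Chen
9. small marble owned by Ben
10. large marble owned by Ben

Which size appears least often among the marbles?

large

Counts by size: small 6, large 4.
The minimum is 4, held uniquely by large.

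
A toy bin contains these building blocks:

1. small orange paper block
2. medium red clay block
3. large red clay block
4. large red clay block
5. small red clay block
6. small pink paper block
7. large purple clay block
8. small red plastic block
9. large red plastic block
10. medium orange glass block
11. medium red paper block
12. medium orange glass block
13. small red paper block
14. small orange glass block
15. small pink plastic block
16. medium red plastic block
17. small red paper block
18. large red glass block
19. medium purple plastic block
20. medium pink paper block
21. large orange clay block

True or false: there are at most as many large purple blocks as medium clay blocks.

|large purple blocks| = 1.
|medium clay blocks| = 1.
The claim requires 1 ≤ 1, which holds.

True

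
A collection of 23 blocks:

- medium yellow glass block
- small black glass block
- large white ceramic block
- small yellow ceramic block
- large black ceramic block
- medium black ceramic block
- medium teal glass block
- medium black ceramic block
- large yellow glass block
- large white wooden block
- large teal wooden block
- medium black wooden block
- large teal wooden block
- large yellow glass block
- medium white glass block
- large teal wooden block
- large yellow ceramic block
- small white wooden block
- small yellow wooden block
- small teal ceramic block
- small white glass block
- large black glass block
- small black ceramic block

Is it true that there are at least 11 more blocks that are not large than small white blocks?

True

There are 13 blocks that are not large.
There are 2 small white blocks.
The claim requires 13 − 2 = 11 ≥ 11, which holds.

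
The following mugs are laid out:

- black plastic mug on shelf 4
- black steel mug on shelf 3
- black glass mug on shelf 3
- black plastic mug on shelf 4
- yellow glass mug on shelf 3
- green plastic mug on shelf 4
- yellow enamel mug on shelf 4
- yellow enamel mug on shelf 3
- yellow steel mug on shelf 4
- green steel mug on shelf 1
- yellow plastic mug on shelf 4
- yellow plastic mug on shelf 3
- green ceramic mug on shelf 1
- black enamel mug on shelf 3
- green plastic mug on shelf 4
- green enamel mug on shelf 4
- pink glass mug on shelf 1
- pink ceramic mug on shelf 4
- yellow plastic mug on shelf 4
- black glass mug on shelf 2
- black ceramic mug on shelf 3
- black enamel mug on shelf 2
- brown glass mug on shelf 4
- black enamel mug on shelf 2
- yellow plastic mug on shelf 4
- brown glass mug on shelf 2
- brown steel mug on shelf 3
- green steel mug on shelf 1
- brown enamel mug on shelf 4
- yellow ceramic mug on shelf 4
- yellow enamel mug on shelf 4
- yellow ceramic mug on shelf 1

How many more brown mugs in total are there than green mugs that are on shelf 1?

1

brown mugs: 4.
green mugs on shelf 1: 3.
4 − 3 = 1.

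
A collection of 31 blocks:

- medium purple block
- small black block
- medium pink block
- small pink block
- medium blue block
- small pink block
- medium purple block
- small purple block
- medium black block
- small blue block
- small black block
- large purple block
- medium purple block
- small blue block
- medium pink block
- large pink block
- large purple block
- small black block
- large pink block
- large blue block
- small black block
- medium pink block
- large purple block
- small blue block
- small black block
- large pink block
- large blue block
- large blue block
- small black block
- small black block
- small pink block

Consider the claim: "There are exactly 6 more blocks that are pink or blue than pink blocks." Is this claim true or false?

blocks that are pink or blue: 16.
pink blocks: 9.
The claim requires 16 − 9 (= 7) to equal 6, which does not hold.

False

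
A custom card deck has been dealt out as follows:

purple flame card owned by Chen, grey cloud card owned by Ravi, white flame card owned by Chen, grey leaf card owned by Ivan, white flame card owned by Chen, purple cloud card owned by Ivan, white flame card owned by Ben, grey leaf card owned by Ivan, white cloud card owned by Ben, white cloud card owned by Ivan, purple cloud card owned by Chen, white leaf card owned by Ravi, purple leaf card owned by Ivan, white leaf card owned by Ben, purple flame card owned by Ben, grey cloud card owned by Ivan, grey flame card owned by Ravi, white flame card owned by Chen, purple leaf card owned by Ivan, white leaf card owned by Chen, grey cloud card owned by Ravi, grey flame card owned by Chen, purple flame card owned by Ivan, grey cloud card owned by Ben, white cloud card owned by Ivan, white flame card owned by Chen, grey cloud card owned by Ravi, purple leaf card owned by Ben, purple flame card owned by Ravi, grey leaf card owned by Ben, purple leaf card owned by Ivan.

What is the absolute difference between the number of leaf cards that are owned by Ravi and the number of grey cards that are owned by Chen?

leaf cards owned by Ravi: 1. grey cards owned by Chen: 1.
|1 − 1| = 1 − 1 = 0.

0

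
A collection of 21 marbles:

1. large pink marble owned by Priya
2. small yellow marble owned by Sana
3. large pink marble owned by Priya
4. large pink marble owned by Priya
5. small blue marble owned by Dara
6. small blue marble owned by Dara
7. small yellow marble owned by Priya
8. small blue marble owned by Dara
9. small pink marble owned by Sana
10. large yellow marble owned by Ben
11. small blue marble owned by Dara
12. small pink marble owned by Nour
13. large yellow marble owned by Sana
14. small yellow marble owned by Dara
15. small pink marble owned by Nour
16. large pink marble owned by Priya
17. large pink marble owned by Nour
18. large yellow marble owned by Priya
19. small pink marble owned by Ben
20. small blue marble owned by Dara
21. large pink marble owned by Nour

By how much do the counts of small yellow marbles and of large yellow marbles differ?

small yellow marbles: 3. large yellow marbles: 3.
|3 − 3| = 3 − 3 = 0.

0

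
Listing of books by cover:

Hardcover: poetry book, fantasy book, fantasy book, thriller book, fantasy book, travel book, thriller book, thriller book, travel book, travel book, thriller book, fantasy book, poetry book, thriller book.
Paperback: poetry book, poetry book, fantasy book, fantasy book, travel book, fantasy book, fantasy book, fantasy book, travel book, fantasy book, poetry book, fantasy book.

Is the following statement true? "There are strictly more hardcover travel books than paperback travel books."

True

There are 3 hardcover travel books.
There are 2 paperback travel books.
The claim requires 3 > 2, which holds.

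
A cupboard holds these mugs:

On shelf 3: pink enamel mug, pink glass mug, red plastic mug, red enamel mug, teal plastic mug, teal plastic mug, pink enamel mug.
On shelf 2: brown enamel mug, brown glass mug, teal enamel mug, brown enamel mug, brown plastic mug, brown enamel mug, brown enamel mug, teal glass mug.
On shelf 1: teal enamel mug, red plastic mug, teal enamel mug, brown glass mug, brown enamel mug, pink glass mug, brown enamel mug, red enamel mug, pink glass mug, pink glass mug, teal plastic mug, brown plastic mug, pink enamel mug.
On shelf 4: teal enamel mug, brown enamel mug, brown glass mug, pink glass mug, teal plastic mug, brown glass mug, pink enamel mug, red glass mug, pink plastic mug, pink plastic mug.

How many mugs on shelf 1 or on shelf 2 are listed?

on shelf 1: 13; on shelf 2: 8; together 13 + 8 = 21.

21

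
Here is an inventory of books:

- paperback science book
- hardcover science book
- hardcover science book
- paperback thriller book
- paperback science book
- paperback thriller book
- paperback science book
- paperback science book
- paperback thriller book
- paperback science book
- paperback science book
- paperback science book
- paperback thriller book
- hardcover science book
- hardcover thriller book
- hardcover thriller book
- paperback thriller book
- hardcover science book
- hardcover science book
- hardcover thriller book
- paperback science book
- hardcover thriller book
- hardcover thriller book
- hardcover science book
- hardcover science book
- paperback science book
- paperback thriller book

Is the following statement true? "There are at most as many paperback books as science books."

True

There are 15 paperback books.
There are 16 science books.
The claim requires 15 ≤ 16, which holds.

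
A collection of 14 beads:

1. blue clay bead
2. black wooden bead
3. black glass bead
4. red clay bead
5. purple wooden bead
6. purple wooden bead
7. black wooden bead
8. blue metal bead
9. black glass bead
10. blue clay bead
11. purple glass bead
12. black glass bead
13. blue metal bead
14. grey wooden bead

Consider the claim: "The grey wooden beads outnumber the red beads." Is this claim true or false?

False

|grey wooden beads| = 1.
|red beads| = 1.
The claim requires 1 > 1, which does not hold.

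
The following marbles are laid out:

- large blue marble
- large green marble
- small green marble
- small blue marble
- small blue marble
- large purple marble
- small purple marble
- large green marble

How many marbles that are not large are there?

Total marbles: 8; with the excluded value: 4; remaining 8 − 4 = 4.

4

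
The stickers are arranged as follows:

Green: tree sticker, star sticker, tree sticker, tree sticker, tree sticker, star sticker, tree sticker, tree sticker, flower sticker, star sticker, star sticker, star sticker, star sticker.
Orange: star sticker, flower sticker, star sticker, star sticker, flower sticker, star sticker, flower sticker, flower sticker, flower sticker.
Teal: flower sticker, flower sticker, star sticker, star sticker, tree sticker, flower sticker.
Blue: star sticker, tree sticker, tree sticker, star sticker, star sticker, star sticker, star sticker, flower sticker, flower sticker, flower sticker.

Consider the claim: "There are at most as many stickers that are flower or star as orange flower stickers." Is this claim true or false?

False

stickers that are flower or star: 29.
orange flower stickers: 5.
The claim requires 29 ≤ 5, which does not hold.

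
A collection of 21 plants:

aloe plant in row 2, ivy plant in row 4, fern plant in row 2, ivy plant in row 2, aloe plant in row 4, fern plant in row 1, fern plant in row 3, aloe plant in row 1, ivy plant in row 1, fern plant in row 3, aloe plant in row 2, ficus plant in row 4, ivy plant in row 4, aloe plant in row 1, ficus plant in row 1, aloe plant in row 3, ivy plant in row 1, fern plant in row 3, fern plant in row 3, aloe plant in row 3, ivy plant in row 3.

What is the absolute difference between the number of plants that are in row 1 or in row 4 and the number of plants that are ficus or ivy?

plants in row 1 or in row 4: 10. plants that are ficus or ivy: 8.
|10 − 8| = 10 − 8 = 2.

2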